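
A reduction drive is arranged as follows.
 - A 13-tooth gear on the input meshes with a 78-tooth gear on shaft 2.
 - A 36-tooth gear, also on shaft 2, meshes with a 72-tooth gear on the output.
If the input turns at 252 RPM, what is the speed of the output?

21 RPM

Gear mesh: ratio = 78/13 = 6, so shaft 2 turns at 252 / 6 = 42 RPM.
Gear mesh: ratio = 72/36 = 2, so the output turns at 42 / 2 = 21 RPM.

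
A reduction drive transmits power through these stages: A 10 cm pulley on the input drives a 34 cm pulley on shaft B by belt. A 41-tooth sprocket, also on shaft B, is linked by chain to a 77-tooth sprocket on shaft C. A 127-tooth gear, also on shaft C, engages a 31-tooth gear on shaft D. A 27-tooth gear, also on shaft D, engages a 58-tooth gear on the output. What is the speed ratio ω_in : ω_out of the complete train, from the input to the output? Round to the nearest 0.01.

Each stage contributes driven/driver: belt 34/10 = 3.4, chain 77/41 = 1.878, gear mesh 31/127 = 0.24409, gear mesh 58/27 = 2.1481.
Overall: 3.4 × 1.878 × 0.24409 × 2.1481 = 3.3482.

3.35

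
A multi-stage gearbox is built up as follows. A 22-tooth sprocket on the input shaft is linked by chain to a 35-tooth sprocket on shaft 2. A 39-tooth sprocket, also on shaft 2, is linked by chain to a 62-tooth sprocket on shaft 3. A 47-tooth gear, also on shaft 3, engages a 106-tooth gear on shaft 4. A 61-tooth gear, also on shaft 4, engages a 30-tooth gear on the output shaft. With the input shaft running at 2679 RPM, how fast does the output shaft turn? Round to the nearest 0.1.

955.0 RPM

the input shaft → shaft 2 (chain, 35/22): 2679 ÷ 1.5909 = 1683.9 RPM
shaft 2 → shaft 3 (chain, 62/39): 1683.9 ÷ 1.5897 = 1059.3 RPM
shaft 3 → shaft 4 (gear mesh, 106/47): 1059.3 ÷ 2.2553 = 469.67 RPM
shaft 4 → the output shaft (gear mesh, 30/61): 469.67 ÷ 0.4918 = 954.99 RPM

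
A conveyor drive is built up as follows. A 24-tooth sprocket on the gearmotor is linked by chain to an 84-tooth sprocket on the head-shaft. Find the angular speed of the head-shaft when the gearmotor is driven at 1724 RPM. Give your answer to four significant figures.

the gearmotor → the head-shaft (chain, 84/24): 1724 ÷ 3.5 = 492.57 RPM

492.6 RPM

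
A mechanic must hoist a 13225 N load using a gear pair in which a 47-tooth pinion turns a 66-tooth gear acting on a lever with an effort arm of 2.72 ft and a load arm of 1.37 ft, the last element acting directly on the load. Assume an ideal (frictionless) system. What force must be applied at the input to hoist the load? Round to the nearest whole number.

Gear pair MA = 66/47 = 1.4043.
Lever MA = effort arm / load arm = 2.72/1.37 = 1.9854.
Combined ideal MA = 1.4043 × 1.9854 = 2.788.
Effort = load / MA = 13225 / 2.788 = 4743.5 N.

4744 N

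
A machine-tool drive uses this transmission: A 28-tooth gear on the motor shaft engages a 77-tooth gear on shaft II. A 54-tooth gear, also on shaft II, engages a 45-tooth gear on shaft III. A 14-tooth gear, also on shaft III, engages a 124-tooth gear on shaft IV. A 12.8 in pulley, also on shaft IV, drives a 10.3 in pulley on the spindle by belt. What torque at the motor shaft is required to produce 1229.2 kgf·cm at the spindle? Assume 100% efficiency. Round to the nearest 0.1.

Overall ratio R = 2.75 × 0.83333 × 8.8571 × 0.80469 = 16.333.
Input torque = output torque / R = 1229.2 / 16.333 = 75.258 kgf·cm.

75.3 kgf·cm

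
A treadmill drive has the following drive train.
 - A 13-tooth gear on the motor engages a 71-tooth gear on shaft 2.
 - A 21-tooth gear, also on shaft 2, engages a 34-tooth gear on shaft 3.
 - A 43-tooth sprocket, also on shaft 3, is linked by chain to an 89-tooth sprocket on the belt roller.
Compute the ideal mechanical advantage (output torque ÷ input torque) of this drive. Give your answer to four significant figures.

18.30

Each stage contributes driven/driver: gear mesh 71/13 = 5.4615, gear mesh 34/21 = 1.619, chain 89/43 = 2.0698.
Overall: 5.4615 × 1.619 × 2.0698 = 18.302.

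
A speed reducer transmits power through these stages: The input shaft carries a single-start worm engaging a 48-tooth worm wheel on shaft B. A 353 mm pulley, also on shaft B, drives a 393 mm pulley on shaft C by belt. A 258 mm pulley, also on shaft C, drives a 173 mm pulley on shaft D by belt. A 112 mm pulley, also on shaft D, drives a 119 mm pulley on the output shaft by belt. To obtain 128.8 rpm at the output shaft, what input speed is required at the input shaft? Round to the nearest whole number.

4904 rpm

Overall ratio R = 48 × 1.1133 × 0.67054 × 1.0625 = 38.073.
Required input speed = output speed × R = 128.8 × 38.073 = 4903.8 rpm.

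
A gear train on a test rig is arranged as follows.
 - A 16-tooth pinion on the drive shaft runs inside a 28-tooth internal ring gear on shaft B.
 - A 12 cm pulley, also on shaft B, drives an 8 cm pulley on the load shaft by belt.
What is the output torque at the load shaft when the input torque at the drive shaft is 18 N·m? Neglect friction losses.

internal gear 28/16 = 1.75 → τ = 18·1.75 = 31.5 N·m
belt 8/12 = 0.66667 → τ = 31.5·0.66667 = 21 N·m

21 N·m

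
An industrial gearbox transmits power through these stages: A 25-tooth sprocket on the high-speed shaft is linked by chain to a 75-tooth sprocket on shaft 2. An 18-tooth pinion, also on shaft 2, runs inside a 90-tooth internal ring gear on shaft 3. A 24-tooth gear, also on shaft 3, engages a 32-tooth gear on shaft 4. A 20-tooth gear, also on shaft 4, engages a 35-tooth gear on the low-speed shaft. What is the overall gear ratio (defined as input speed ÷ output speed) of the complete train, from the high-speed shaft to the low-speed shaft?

Each stage contributes driven/driver: chain 75/25 = 3, internal gear 90/18 = 5, gear mesh 32/24 = 1.3333, gear mesh 35/20 = 1.75.
Overall: 3 × 5 × 1.3333 × 1.75 = 35.

35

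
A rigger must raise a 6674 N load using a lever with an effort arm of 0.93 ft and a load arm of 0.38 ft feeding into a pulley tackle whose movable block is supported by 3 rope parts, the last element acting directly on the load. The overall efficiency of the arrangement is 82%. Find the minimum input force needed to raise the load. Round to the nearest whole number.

1109 N

Lever MA = effort arm / load arm = 0.93/0.38 = 2.4474.
Block-and-tackle MA = number of supporting rope parts = 3.
Combined ideal MA = 2.4474 × 3 = 7.3421.
Actual MA = 7.3421 × 0.82 = 6.0205.
Effort = load / actual MA = 6674 / 6.0205 = 1108.5 N.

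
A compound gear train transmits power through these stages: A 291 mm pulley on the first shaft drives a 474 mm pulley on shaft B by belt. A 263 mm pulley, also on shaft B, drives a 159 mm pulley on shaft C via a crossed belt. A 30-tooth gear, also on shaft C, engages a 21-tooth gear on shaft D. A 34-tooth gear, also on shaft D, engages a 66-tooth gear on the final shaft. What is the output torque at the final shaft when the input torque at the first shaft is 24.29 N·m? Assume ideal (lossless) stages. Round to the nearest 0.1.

Belt: ratio = 474/291 = 1.6289; torque at shaft B = 24.29 × 1.6289 = 39.565 N·m.
Belt: ratio = 159/263 = 0.60456; torque at shaft C = 39.565 × 0.60456 = 23.92 N·m.
Gear mesh: ratio = 21/30 = 0.7; torque at shaft D = 23.92 × 0.7 = 16.744 N·m.
Gear mesh: ratio = 66/34 = 1.9412; torque at the final shaft = 16.744 × 1.9412 = 32.503 N·m.

32.5 N·m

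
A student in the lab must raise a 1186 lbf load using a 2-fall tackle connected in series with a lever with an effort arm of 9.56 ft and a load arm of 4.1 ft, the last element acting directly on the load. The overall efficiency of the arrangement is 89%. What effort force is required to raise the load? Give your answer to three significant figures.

286 lbf

Block-and-tackle MA = number of supporting rope parts = 2.
Lever MA = effort arm / load arm = 9.56/4.1 = 2.3317.
Combined ideal MA = 2 × 2.3317 = 4.6634.
Actual MA = 4.6634 × 0.89 = 4.1504.
Effort = load / actual MA = 1186 / 4.1504 = 285.75 lbf.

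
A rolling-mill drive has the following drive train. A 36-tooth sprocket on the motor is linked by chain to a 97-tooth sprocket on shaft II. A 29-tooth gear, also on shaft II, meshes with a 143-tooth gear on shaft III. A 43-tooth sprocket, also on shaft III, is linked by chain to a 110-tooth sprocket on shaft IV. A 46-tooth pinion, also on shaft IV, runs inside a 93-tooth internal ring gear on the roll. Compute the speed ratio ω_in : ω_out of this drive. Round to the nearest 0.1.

Each stage contributes driven/driver: chain 97/36 = 2.6944, gear mesh 143/29 = 4.931, chain 110/43 = 2.5581, internal gear 93/46 = 2.0217.
Overall: 2.6944 × 4.931 × 2.5581 × 2.0217 = 68.716.

68.7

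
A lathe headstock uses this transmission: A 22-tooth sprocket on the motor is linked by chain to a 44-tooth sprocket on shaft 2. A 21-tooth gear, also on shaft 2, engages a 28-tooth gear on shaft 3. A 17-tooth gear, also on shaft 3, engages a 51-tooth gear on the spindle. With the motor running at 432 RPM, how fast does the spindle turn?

the motor → shaft 2 (chain, 44/22): 432 ÷ 2 = 216 RPM
shaft 2 → shaft 3 (gear mesh, 28/21): 216 ÷ 1.3333 = 162 RPM
shaft 3 → the spindle (gear mesh, 51/17): 162 ÷ 3 = 54 RPM

54 RPM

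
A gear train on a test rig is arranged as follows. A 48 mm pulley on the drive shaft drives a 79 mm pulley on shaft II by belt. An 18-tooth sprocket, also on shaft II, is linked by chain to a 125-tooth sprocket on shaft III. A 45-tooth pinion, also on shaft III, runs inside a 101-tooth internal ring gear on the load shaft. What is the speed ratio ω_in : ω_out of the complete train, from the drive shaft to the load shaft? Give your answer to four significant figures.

Each stage contributes driven/driver: belt 79/48 = 1.6458, chain 125/18 = 6.9444, internal gear 101/45 = 2.2444.
Overall: 1.6458 × 6.9444 × 2.2444 = 25.653.

25.65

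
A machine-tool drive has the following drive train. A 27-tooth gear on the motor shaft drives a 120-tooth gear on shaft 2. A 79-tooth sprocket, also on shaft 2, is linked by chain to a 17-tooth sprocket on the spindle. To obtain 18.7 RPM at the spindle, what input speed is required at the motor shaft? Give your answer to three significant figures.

Overall ratio R = 4.4444 × 0.21519 = 0.9564.
Required input speed = output speed × R = 18.7 × 0.9564 = 17.885 RPM.

17.9 RPM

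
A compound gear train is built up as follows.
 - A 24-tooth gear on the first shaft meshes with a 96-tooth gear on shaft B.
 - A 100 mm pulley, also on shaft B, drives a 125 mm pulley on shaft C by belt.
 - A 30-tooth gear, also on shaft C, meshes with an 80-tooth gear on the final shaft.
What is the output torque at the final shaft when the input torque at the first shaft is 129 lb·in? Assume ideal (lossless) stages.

1720 lb·in

gear mesh 96/24 = 4 → τ = 129·4 = 516 lb·in
belt 125/100 = 1.25 → τ = 516·1.25 = 645 lb·in
gear mesh 80/30 = 2.6667 → τ = 645·2.6667 = 1720 lb·in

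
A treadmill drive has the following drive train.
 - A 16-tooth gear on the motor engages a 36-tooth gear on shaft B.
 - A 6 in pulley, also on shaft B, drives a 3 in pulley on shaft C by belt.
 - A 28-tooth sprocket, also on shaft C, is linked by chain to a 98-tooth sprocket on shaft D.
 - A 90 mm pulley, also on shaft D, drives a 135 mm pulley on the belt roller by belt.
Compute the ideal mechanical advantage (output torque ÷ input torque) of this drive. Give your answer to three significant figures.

Each stage contributes driven/driver: gear mesh 36/16 = 2.25, belt 3/6 = 0.5, chain 98/28 = 3.5, belt 135/90 = 1.5.
Overall: 2.25 × 0.5 × 3.5 × 1.5 = 5.9062.

5.91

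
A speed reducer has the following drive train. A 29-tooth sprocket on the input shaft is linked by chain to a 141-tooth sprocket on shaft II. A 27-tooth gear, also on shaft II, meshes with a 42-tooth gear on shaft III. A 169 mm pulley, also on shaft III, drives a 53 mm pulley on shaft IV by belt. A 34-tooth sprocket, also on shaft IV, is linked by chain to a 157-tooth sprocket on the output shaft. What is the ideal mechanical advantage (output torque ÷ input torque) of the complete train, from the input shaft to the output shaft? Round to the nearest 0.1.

11.0

Each stage contributes driven/driver: chain 141/29 = 4.8621, gear mesh 42/27 = 1.5556, belt 53/169 = 0.31361, chain 157/34 = 4.6176.
Overall: 4.8621 × 1.5556 × 0.31361 × 4.6176 = 10.953.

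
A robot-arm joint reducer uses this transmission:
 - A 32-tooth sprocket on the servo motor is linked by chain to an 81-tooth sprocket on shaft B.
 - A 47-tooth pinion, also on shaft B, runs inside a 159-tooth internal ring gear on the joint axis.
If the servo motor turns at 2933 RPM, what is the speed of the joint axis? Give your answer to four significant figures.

342.5 RPM

chain 81/32 = 2.5312 → 2933/2.5312 = 1158.7 RPM
internal gear 159/47 = 3.383 → 1158.7/3.383 = 342.51 RPM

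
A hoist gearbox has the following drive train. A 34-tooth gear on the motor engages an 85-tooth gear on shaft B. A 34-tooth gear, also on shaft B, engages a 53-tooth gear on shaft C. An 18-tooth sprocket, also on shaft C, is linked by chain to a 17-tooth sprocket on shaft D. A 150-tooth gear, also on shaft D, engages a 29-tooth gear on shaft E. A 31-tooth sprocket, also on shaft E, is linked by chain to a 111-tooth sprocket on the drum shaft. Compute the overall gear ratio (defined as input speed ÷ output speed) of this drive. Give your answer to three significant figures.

2.55

Each stage contributes driven/driver: gear mesh 85/34 = 2.5, gear mesh 53/34 = 1.5588, chain 17/18 = 0.94444, gear mesh 29/150 = 0.19333, chain 111/31 = 3.5806.
Overall: 2.5 × 1.5588 × 0.94444 × 0.19333 × 3.5806 = 2.5479.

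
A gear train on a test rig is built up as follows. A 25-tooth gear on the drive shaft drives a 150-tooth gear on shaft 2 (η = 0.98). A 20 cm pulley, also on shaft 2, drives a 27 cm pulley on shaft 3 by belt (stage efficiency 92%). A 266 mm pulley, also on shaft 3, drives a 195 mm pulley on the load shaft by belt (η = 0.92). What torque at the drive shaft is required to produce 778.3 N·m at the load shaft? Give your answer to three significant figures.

158 N·m

Overall ratio R = 6 × 1.35 × 0.73308 = 5.938; overall efficiency η = 0.98 × 0.92 × 0.92 = 0.8295.
Input torque = output torque / (R × η) = 778.3 / (5.938 × 0.8295) = 158.02 N·m.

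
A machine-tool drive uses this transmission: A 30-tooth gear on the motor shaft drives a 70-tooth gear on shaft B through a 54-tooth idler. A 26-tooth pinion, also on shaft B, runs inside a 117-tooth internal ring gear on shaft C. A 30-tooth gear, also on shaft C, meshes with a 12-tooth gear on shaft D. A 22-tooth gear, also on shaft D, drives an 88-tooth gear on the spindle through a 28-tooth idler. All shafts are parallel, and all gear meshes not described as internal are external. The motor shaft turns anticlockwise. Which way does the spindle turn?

the motor shaft → shaft B: driver → idler → driven is 2 external meshes, 2 reversals → CCW.
shaft B → shaft C: internal mesh, same direction → CCW.
shaft C → shaft D: external mesh, 1 reversal → CW.
shaft D → the spindle: driver → idler → driven is 2 external meshes, 2 reversals → CW.
5 reversals in total — an odd number — so the spindle turns opposite to the motor shaft.

clockwise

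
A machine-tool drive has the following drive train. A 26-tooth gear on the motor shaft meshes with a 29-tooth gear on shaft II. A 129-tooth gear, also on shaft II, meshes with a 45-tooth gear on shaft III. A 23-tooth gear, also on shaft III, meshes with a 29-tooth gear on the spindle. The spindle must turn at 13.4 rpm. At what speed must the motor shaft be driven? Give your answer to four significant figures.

Overall ratio R = 1.1154 × 0.34884 × 1.2609 = 0.49059.
Required input speed = output speed × R = 13.4 × 0.49059 = 6.5739 rpm.

6.574 rpm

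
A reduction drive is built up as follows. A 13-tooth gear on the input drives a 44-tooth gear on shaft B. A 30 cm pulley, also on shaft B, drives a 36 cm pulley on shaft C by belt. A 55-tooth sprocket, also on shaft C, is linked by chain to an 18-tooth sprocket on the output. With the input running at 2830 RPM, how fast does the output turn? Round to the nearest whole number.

2129 RPM

Gear mesh: ratio = 44/13 = 3.3846, so shaft B turns at 2830 / 3.3846 = 836.14 RPM.
Belt: ratio = 36/30 = 1.2, so shaft C turns at 836.14 / 1.2 = 696.78 RPM.
Chain: ratio = 18/55 = 0.32727, so the output turns at 696.78 / 0.32727 = 2129.1 RPM.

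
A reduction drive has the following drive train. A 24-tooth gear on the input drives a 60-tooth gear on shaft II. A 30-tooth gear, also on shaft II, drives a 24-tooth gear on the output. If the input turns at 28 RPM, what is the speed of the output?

14 RPM

the input → shaft II (gear mesh, 60/24): 28 ÷ 2.5 = 11.2 RPM
shaft II → the output (gear mesh, 24/30): 11.2 ÷ 0.8 = 14 RPM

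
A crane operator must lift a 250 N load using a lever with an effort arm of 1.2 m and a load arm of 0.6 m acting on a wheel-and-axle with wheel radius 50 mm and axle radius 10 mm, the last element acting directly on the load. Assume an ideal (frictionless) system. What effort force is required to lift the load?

Lever MA = effort arm / load arm = 1.2/0.6 = 2.
Wheel-and-axle MA = R/r = 50/10 = 5.
Combined ideal MA = 2 × 5 = 10.
Effort = load / MA = 250 / 10 = 25 N.

25 N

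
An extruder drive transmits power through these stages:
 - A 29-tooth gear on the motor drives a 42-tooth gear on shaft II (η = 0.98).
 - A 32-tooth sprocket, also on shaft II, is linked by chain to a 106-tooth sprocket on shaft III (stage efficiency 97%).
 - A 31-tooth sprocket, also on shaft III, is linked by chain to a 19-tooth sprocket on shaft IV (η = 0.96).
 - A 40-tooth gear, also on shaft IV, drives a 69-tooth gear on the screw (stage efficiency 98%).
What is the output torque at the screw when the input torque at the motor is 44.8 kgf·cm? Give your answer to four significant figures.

Gear mesh: ratio = 42/29 = 1.4483; torque at shaft II = 44.8 × 1.4483 × 0.98 = 63.585 kgf·cm.
Chain: ratio = 106/32 = 3.3125; torque at shaft III = 63.585 × 3.3125 × 0.97 = 204.31 kgf·cm.
Chain: ratio = 19/31 = 0.6129; torque at shaft IV = 204.31 × 0.6129 × 0.96 = 120.21 kgf·cm.
Gear mesh: ratio = 69/40 = 1.725; torque at the screw = 120.21 × 1.725 × 0.98 = 203.22 kgf·cm.

203.2 kgf·cm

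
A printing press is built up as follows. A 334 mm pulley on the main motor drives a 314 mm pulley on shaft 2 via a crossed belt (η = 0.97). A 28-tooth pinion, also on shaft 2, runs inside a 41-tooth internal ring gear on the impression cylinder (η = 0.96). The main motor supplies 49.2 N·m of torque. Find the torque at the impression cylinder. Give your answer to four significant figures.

63.07 N·m

After the belt (314/334): 49.2 × 0.94012 × 0.97 = 44.866 N·m
After the internal gear (41/28): 44.866 × 1.4643 × 0.96 = 63.069 N·m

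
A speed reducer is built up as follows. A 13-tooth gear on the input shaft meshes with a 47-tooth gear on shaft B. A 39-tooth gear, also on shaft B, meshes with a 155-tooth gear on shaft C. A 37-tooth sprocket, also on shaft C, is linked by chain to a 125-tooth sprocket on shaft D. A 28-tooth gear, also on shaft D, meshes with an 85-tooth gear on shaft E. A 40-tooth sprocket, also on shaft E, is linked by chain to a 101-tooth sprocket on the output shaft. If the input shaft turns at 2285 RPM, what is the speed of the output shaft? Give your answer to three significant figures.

the input shaft → shaft B (gear mesh, 47/13): 2285 ÷ 3.6154 = 632.02 RPM
shaft B → shaft C (gear mesh, 155/39): 632.02 ÷ 3.9744 = 159.02 RPM
shaft C → shaft D (chain, 125/37): 159.02 ÷ 3.3784 = 47.071 RPM
shaft D → shaft E (gear mesh, 85/28): 47.071 ÷ 3.0357 = 15.506 RPM
shaft E → the output shaft (chain, 101/40): 15.506 ÷ 2.525 = 6.1409 RPM

6.14 RPM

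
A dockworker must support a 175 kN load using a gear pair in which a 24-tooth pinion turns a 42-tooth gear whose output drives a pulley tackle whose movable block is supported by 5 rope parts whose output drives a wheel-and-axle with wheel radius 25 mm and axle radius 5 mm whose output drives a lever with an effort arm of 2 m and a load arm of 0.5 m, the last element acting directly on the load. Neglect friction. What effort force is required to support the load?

1 kN

Gear pair MA = 42/24 = 1.75.
Block-and-tackle MA = number of supporting rope parts = 5.
Wheel-and-axle MA = R/r = 25/5 = 5.
Lever MA = effort arm / load arm = 2/0.5 = 4.
Combined ideal MA = 1.75 × 5 × 5 × 4 = 175.
Effort = load / MA = 175 / 175 = 1 kN.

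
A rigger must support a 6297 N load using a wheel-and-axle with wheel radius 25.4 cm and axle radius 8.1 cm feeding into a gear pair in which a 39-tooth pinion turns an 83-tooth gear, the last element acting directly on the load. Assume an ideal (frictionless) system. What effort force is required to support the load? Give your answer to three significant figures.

Wheel-and-axle MA = R/r = 25.4/8.1 = 3.1358.
Gear pair MA = 83/39 = 2.1282.
Combined ideal MA = 3.1358 × 2.1282 = 6.6736.
Effort = load / MA = 6297 / 6.6736 = 943.56 N.

944 N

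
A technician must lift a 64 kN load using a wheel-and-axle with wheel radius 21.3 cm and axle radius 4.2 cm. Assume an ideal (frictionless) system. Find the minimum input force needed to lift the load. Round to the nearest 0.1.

12.6 kN

Wheel-and-axle MA = R/r = 21.3/4.2 = 5.0714.
Effort = load / MA = 64 / 5.0714 = 12.62 kN.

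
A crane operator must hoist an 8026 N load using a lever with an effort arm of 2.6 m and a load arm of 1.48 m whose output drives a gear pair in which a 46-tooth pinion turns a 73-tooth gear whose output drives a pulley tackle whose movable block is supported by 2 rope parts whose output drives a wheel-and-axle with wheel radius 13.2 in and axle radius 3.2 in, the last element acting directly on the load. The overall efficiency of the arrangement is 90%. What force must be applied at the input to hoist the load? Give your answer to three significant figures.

Lever MA = effort arm / load arm = 2.6/1.48 = 1.7568.
Gear pair MA = 73/46 = 1.587.
Block-and-tackle MA = number of supporting rope parts = 2.
Wheel-and-axle MA = R/r = 13.2/3.2 = 4.125.
Combined ideal MA = 1.7568 × 1.587 × 2 × 4.125 = 23.
Actual MA = 23 × 0.90 = 20.7.
Effort = load / actual MA = 8026 / 20.7 = 387.73 N.

388 N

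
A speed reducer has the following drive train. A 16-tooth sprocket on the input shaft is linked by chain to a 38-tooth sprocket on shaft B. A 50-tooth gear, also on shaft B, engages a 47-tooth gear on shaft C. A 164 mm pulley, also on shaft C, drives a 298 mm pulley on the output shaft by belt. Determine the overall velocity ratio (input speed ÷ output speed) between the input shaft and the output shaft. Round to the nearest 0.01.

4.06

Each stage contributes driven/driver: chain 38/16 = 2.375, gear mesh 47/50 = 0.94, belt 298/164 = 1.8171.
Overall: 2.375 × 0.94 × 1.8171 = 4.0566.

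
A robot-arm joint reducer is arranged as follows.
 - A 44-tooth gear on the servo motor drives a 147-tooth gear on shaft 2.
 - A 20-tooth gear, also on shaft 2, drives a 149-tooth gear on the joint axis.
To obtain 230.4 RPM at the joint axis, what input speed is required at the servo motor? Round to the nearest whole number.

5735 RPM

Overall ratio R = 3.3409 × 7.45 = 24.89.
Required input speed = output speed × R = 230.4 × 24.89 = 5734.6 RPM.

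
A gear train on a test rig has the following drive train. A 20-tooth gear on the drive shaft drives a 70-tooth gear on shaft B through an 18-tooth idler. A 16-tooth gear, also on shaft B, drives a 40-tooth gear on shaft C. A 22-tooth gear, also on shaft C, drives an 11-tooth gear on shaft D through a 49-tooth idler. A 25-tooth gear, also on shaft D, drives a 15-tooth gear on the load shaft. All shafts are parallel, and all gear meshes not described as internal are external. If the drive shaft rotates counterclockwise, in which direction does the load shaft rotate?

the drive shaft → shaft B: driver → idler → driven is 2 external meshes, 2 reversals → CCW.
shaft B → shaft C: external mesh, 1 reversal → CW.
shaft C → shaft D: driver → idler → driven is 2 external meshes, 2 reversals → CW.
shaft D → the load shaft: external mesh, 1 reversal → CCW.
6 reversals in total — an even number — so the load shaft turns the same way as the drive shaft.

counterclockwise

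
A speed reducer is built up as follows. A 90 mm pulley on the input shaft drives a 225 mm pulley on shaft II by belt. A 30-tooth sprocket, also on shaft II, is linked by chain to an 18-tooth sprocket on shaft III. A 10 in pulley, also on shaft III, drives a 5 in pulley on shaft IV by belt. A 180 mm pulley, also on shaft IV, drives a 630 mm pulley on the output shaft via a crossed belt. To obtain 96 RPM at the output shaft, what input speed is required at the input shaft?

Overall ratio R = 2.5 × 0.6 × 0.5 × 3.5 = 2.625.
Required input speed = output speed × R = 96 × 2.625 = 252 RPM.

252 RPM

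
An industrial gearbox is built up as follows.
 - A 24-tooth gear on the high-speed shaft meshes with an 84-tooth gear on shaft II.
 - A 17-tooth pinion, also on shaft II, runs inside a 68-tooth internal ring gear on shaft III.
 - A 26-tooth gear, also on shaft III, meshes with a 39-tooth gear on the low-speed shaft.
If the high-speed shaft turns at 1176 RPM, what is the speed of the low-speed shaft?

Gear mesh: ratio = 84/24 = 3.5, so shaft II turns at 1176 / 3.5 = 336 RPM.
Internal gear: ratio = 68/17 = 4, so shaft III turns at 336 / 4 = 84 RPM.
Gear mesh: ratio = 39/26 = 1.5, so the low-speed shaft turns at 84 / 1.5 = 56 RPM.

56 RPM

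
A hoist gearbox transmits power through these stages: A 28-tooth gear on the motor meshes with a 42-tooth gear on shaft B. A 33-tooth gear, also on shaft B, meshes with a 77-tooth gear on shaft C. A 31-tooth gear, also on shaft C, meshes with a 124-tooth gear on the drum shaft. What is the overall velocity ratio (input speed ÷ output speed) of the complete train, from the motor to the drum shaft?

14

Each stage contributes driven/driver: gear mesh 42/28 = 1.5, gear mesh 77/33 = 2.3333, gear mesh 124/31 = 4.
Overall: 1.5 × 2.3333 × 4 = 14.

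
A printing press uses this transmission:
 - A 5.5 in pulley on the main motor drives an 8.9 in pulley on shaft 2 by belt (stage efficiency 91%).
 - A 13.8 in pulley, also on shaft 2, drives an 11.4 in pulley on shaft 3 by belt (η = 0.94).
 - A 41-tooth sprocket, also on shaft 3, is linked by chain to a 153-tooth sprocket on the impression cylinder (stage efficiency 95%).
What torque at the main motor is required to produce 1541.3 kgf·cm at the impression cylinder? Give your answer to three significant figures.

380 kgf·cm

Overall ratio R = 1.6182 × 0.82609 × 3.7317 = 4.9884; overall efficiency η = 0.91 × 0.94 × 0.95 = 0.8126.
Input torque = output torque / (R × η) = 1541.3 / (4.9884 × 0.8126) = 380.22 kgf·cm.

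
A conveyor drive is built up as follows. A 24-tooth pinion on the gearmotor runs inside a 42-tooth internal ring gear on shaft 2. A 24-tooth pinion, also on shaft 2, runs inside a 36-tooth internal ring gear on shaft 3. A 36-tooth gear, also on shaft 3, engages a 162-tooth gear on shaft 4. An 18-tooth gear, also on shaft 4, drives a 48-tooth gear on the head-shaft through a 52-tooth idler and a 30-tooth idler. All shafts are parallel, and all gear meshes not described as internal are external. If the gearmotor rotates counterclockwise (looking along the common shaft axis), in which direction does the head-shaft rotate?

counterclockwise

the gearmotor → shaft 2: internal mesh, same direction → CCW.
shaft 2 → shaft 3: internal mesh, same direction → CCW.
shaft 3 → shaft 4: external mesh, 1 reversal → CW.
shaft 4 → the head-shaft: driver → idler → idler → driven is 3 external meshes, 3 reversals → CCW.
4 reversals in total — an even number — so the head-shaft turns the same way as the gearmotor.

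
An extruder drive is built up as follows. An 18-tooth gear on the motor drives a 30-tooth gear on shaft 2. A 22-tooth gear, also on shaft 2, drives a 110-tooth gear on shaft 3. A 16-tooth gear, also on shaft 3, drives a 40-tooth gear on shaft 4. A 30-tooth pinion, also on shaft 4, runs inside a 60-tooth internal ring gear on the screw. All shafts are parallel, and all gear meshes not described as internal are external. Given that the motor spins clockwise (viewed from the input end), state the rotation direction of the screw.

counterclockwise

the motor → shaft 2: external mesh, 1 reversal → CCW.
shaft 2 → shaft 3: external mesh, 1 reversal → CW.
shaft 3 → shaft 4: external mesh, 1 reversal → CCW.
shaft 4 → the screw: internal mesh, same direction → CCW.
3 reversals in total — an odd number — so the screw turns opposite to the motor.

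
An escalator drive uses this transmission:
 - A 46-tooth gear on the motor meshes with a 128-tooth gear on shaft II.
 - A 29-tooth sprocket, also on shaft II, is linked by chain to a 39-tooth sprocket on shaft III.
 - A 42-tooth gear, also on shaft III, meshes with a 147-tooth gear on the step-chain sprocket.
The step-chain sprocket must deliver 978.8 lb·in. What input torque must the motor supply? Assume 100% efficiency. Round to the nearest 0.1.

Overall ratio R = 2.7826 × 1.3448 × 3.5 = 13.097.
Input torque = output torque / R = 978.8 / 13.097 = 74.732 lb·in.

74.7 lb·in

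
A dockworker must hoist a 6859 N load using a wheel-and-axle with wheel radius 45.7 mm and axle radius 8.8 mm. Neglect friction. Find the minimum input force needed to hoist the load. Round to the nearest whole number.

1321 N

Wheel-and-axle MA = R/r = 45.7/8.8 = 5.1932.
Effort = load / MA = 6859 / 5.1932 = 1320.8 N.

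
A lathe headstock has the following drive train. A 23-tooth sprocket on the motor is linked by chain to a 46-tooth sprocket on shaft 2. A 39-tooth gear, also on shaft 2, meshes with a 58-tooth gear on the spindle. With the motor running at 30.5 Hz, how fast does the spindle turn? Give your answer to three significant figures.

10.3 Hz

the motor → shaft 2 (chain, 46/23): 30.5 ÷ 2 = 15.25 Hz
shaft 2 → the spindle (gear mesh, 58/39): 15.25 ÷ 1.4872 = 10.254 Hz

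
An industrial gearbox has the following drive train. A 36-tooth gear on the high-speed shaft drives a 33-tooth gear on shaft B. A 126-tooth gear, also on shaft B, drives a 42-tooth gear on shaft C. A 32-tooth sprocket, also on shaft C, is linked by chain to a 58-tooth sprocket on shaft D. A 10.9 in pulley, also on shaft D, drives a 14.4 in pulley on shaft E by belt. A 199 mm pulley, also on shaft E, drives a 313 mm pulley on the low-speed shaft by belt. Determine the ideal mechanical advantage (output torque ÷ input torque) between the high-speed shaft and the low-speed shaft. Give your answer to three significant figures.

1.15

Each stage contributes driven/driver: gear mesh 33/36 = 0.91667, gear mesh 42/126 = 0.33333, chain 58/32 = 1.8125, belt 14.4/10.9 = 1.3211, belt 313/199 = 1.5729.
Overall: 0.91667 × 0.33333 × 1.8125 × 1.3211 × 1.5729 = 1.1508.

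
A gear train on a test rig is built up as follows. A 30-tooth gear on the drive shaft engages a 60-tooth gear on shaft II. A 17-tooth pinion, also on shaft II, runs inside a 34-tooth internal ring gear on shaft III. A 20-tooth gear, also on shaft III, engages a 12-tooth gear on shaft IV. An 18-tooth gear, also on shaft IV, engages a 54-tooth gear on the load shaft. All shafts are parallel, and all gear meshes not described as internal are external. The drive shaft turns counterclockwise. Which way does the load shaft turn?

the drive shaft → shaft II: external mesh, 1 reversal → CW.
shaft II → shaft III: internal mesh, same direction → CW.
shaft III → shaft IV: external mesh, 1 reversal → CCW.
shaft IV → the load shaft: external mesh, 1 reversal → CW.
3 reversals in total — an odd number — so the load shaft turns opposite to the drive shaft.

clockwise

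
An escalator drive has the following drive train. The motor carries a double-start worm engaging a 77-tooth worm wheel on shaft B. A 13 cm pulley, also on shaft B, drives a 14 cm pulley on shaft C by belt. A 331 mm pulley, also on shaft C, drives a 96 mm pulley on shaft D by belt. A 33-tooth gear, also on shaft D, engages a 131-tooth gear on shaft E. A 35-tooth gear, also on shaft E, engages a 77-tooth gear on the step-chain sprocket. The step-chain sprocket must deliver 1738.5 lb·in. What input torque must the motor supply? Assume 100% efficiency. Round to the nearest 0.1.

Overall ratio R = 38.5 × 1.0769 × 0.29003 × 3.9697 × 2.2 = 105.02.
Input torque = output torque / R = 1738.5 / 105.02 = 16.554 lb·in.

16.6 lb·in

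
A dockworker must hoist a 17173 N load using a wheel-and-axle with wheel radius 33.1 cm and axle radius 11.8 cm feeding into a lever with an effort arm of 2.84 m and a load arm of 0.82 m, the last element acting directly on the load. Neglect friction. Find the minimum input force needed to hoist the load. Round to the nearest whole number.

1768 N

Wheel-and-axle MA = R/r = 33.1/11.8 = 2.8051.
Lever MA = effort arm / load arm = 2.84/0.82 = 3.4634.
Combined ideal MA = 2.8051 × 3.4634 = 9.7152.
Effort = load / MA = 17173 / 9.7152 = 1767.6 N.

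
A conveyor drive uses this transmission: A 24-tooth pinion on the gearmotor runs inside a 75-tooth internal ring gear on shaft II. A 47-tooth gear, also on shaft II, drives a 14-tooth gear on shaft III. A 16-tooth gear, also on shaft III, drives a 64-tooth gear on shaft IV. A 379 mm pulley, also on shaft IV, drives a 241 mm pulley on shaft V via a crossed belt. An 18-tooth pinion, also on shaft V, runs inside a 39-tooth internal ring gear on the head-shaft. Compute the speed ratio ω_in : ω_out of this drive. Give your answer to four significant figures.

5.130

Each stage contributes driven/driver: internal gear 75/24 = 3.125, gear mesh 14/47 = 0.29787, gear mesh 64/16 = 4, belt 241/379 = 0.63588, internal gear 39/18 = 2.1667.
Overall: 3.125 × 0.29787 × 4 × 0.63588 × 2.1667 = 5.1299.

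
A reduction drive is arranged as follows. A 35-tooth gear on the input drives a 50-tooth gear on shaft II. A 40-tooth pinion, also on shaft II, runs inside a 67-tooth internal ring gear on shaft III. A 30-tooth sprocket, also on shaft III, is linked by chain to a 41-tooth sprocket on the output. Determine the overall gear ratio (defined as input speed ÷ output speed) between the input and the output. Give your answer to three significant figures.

3.27

Each stage contributes driven/driver: gear mesh 50/35 = 1.4286, internal gear 67/40 = 1.675, chain 41/30 = 1.3667.
Overall: 1.4286 × 1.675 × 1.3667 = 3.2702.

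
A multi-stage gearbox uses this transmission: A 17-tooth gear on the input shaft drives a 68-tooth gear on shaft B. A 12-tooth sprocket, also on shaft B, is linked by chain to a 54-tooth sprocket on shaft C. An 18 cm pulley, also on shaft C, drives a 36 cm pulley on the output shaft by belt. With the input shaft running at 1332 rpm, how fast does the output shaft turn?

Gear mesh: ratio = 68/17 = 4, so shaft B turns at 1332 / 4 = 333 rpm.
Chain: ratio = 54/12 = 4.5, so shaft C turns at 333 / 4.5 = 74 rpm.
Belt: ratio = 36/18 = 2, so the output shaft turns at 74 / 2 = 37 rpm.

37 rpm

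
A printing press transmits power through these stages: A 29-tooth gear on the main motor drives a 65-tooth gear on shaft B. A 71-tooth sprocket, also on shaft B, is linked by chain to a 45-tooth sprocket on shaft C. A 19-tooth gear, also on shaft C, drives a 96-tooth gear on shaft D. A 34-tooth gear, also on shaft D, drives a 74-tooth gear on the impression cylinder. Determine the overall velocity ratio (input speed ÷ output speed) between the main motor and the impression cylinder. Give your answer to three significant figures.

15.6

Each stage contributes driven/driver: gear mesh 65/29 = 2.2414, chain 45/71 = 0.6338, gear mesh 96/19 = 5.0526, gear mesh 74/34 = 2.1765.
Overall: 2.2414 × 0.6338 × 5.0526 × 2.1765 = 15.622.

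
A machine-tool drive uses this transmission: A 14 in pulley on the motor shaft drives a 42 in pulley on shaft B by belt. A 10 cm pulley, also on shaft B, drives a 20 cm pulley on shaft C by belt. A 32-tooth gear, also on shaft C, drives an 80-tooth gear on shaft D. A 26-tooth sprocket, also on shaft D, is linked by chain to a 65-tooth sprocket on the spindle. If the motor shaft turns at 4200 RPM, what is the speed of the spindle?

Belt: ratio = 42/14 = 3, so shaft B turns at 4200 / 3 = 1400 RPM.
Belt: ratio = 20/10 = 2, so shaft C turns at 1400 / 2 = 700 RPM.
Gear mesh: ratio = 80/32 = 2.5, so shaft D turns at 700 / 2.5 = 280 RPM.
Chain: ratio = 65/26 = 2.5, so the spindle turns at 280 / 2.5 = 112 RPM.

112 RPM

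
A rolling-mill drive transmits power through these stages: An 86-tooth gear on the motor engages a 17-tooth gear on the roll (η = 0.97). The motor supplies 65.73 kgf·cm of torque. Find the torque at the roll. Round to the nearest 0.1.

gear mesh 17/86 = 0.19767 → τ = 65.73·0.19767·0.97 = 12.603 kgf·cm

12.6 kgf·cm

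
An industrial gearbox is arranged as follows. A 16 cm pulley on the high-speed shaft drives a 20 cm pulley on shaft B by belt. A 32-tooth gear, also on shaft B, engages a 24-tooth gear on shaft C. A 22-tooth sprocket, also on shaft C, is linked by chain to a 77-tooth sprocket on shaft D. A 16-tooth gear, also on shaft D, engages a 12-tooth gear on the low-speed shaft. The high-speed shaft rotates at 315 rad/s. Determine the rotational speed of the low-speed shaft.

Belt: ratio = 20/16 = 1.25, so shaft B turns at 315 / 1.25 = 252 rad/s.
Gear mesh: ratio = 24/32 = 0.75, so shaft C turns at 252 / 0.75 = 336 rad/s.
Chain: ratio = 77/22 = 3.5, so shaft D turns at 336 / 3.5 = 96 rad/s.
Gear mesh: ratio = 12/16 = 0.75, so the low-speed shaft turns at 96 / 0.75 = 128 rad/s.

128 rad/s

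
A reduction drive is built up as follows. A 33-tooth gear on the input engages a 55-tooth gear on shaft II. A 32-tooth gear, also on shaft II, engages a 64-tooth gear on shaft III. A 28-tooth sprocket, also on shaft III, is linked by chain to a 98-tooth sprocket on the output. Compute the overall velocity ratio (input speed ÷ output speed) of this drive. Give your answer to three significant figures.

Each stage contributes driven/driver: gear mesh 55/33 = 1.6667, gear mesh 64/32 = 2, chain 98/28 = 3.5.
Overall: 1.6667 × 2 × 3.5 = 11.667.

11.7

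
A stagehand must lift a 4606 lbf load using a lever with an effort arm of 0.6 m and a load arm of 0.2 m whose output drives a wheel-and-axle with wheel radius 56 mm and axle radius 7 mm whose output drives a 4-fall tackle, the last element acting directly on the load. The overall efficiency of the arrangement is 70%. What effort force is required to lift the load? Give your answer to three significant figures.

68.5 lbf

Lever MA = effort arm / load arm = 0.6/0.2 = 3.
Wheel-and-axle MA = R/r = 56/7 = 8.
Block-and-tackle MA = number of supporting rope parts = 4.
Combined ideal MA = 3 × 8 × 4 = 96.
Actual MA = 96 × 0.70 = 67.2.
Effort = load / actual MA = 4606 / 67.2 = 68.542 lbf.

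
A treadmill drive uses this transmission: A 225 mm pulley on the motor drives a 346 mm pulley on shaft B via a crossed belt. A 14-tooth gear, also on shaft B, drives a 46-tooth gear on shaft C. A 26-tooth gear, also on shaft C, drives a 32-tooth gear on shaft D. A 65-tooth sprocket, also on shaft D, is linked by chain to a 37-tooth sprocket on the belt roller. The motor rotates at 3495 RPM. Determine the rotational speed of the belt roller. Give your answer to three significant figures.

Belt: ratio = 346/225 = 1.5378, so shaft B turns at 3495 / 1.5378 = 2272.8 RPM.
Gear mesh: ratio = 46/14 = 3.2857, so shaft C turns at 2272.8 / 3.2857 = 691.71 RPM.
Gear mesh: ratio = 32/26 = 1.2308, so shaft D turns at 691.71 / 1.2308 = 562.01 RPM.
Chain: ratio = 37/65 = 0.56923, so the belt roller turns at 562.01 / 0.56923 = 987.32 RPM.

987 RPM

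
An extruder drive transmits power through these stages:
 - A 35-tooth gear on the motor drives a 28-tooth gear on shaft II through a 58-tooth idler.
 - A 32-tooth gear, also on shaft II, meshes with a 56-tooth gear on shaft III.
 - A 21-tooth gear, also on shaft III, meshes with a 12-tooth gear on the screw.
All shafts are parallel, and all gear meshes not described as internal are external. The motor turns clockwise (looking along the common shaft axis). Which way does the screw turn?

the motor → shaft II: driver → idler → driven is 2 external meshes, 2 reversals → CW.
shaft II → shaft III: external mesh, 1 reversal → CCW.
shaft III → the screw: external mesh, 1 reversal → CW.
4 reversals in total — an even number — so the screw turns the same way as the motor.

clockwise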